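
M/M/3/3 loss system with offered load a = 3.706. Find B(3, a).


B(c,a) = (a^c/c!) / Σ_{k=0}^{c} a^k/k!
a^3/3! = 8.483303
Σ terms (k=0..3): 1.00000 + 3.70600 + 6.86722 + 8.48330 = 20.056521
B = 8.483303/20.056521 = 0.422970

Final: 0.422970


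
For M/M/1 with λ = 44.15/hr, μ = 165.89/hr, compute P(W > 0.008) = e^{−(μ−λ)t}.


W ~ Exponential(μ−λ) for M/M/1.
μ − λ = 165.89 − 44.15 = 121.7400
P(W > t) = e^{−(μ−λ)t} = e^{−0.9739} = 0.377600

Final: 0.377600


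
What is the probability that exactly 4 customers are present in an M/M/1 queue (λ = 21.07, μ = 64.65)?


ρ = 21.07/64.65 = 0.3259
P_n = (1−ρ)·ρ^n = (1 − 0.3259)·0.3259^4 = 0.6741·0.011282 = 0.007605

Final: 0.007605


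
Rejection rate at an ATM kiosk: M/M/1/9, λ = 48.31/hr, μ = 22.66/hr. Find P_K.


ρ = λ/μ = 48.31/22.66 = 2.1320
P_K = (1−ρ)ρ^K/(1−ρ^(K+1)) = (-1.1320·909.901095)/(1 − 1939.864161)
= -1029.963066/-1938.864161 = 0.531220

Final: 0.531220


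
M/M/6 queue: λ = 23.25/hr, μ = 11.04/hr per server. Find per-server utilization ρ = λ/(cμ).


ρ = λ/(cμ) = 23.25/(6·11.04) = 23.25/66.24 = 0.3510

Final: 0.3510


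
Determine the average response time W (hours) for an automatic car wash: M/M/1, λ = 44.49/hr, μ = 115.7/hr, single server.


W = 1/(μ−λ) = 1/(115.7 − 44.49) = 1/71.21 = 0.01404 hr

Final: 0.01404 hr


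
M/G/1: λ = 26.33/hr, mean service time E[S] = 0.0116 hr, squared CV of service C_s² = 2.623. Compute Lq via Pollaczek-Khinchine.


ρ = λ·E[S] = 26.33·0.0116 = 0.3054
Lq = ρ²(1+C_s²)/(2(1−ρ)) = 0.09329·(1+2.623)/(2·0.6946)
= 0.09329·3.6230/1.3891 = 0.24330

Final: 0.24330


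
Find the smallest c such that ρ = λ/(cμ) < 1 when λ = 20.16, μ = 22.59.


Stability requires cμ > λ ⇔ c > λ/μ.
λ/μ = 20.16/22.59 = 0.8924
Minimum integer c = ⌊0.8924⌋ + 1 = 1
Check: 1·22.59 = 22.59 > 20.16, while 0·22.59 = 0.00 ≤ 20.16

Final: 1 servers


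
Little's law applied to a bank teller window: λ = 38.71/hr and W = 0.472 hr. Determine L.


L = λW = 38.71·0.472 = 18.2711

Final: 18.2711


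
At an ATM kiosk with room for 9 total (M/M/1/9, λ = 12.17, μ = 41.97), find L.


ρ = 12.17/41.97 = 0.2900
L = ρ[1 − (K+1)ρ^K + Kρ^(K+1)] / [(1−ρ)(1−ρ^(K+1))]
Numerator: 0.2900·(1 − 10·0.00001449 + 9·0.000004203) = 0.289938
Denominator: (0.7100)·(0.999996) = 0.710028
L = 0.289938/0.710028 = 0.4083

Final: 0.4083


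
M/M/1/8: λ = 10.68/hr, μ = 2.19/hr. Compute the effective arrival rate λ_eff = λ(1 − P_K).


ρ = 4.8767; P_K = (1−ρ)ρ^8/(1−ρ^9) = 0.794944
λ_eff = λ(1 − P_K) = 10.68·(1 − 0.794944) = 10.68·0.205056 = 2.1900 /hr

Final: 2.1900 /hr


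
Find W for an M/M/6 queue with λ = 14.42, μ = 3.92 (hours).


a = 3.6786; ρ = 0.6131; P₀ = 0.023879
Lq = P₀·a^c·ρ/(c!(1−ρ)²) = 0.33657
Wq = Lq/λ = 0.33657/14.42 = 0.02334 hr
W = Wq + 1/μ = 0.02334 + 0.25510 = 0.27844 hr

Final: 0.27844 hr


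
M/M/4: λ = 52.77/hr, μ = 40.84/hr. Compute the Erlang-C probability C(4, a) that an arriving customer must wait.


a = λ/μ = 1.2921; ρ = a/4 = 0.3230
P₀ = 0.273373 (from M/M/c formula)
C(c,a) = [a^c/(c!(1−ρ))]·P₀ = [2.78744/(24·0.6770)]·0.273373
= 0.17156·0.273373 = 0.046901

Final: 0.046901


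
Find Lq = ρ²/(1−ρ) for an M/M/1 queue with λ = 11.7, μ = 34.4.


ρ = 11.7/34.4 = 0.3401
Lq = ρ²/(1−ρ) = 0.1157/0.6599 = 0.1753

Final: 0.1753


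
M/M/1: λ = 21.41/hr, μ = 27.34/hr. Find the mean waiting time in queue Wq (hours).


ρ = 21.41/27.34 = 0.7831
Wq = ρ/(μ−λ) = 0.7831/(27.34 − 21.41) = 0.7831/5.93 = 0.1321 hr

Final: 0.1321 hr


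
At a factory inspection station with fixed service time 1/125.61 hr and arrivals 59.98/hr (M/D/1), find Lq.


ρ = 59.98/125.61 = 0.4775
M/D/1: Lq = ρ²/(2(1−ρ)) = 0.2280/(2·0.5225) = 0.21820

Final: 0.21820


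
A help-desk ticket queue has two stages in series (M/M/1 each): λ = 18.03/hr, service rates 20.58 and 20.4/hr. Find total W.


Each node sees arrival rate λ = 18.03/hr (tandem ⇒ throughput preserved).
W₁ = 1/(μ₁−λ) = 1/(20.58−18.03) = 0.39216 hr
W₂ = 1/(μ₂−λ) = 1/(20.4−18.03) = 0.42194 hr
W_total = W₁ + W₂ = 0.39216 + 0.42194 = 0.81410 hr

Final: 0.81410 hr


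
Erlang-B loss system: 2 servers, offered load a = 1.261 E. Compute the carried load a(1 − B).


B(2,1.261) = 0.260159 (Erlang-B)
Carried load = a(1 − B) = 1.261·(1 − 0.260159) = 1.261·0.739841 = 0.9329 E

Final: 0.9329 Erlangs


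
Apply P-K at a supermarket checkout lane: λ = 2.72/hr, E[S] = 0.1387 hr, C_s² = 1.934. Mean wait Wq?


ρ = λ·E[S] = 2.72·0.1387 = 0.3773
E[S²] = E[S]²(1+C_s²) = 0.1387²·(1+1.934) = 0.056443
Wq = λ·E[S²]/(2(1−ρ)) = 2.72·0.056443/(2·0.6227) = 0.12327 hr

Final: 0.12327 hr


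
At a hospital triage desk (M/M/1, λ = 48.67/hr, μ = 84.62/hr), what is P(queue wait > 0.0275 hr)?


ρ = 48.67/84.62 = 0.5752
P(Wq > t) = ρ·e^{−(μ−λ)t} = 0.5752·e^{−0.9886}
= 0.5752·0.372088 = 0.214010

Final: 0.214010


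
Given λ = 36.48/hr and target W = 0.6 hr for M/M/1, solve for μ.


W = 1/(μ−λ) ⇒ μ − λ = 1/W = 1/0.6 = 1.6667
μ = λ + 1/W = 36.48 + 1.6667 = 38.1467 per hr

Final: 38.1467 /hr


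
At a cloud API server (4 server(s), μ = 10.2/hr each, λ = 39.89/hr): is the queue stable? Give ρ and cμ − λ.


Total capacity cμ = 4·10.2 = 40.80/hr
ρ = λ/(cμ) = 39.89/40.80 = 0.9777
Stable ⇔ ρ < 1: YES
Spare capacity = cμ − λ = 40.80 − 39.89 = 0.91/hr

Final: ρ = 0.9777; stable; margin = 0.91/hr


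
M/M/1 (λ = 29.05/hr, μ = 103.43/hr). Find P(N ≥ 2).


ρ = 29.05/103.43 = 0.2809
P(N ≥ n) = ρ^n = 0.2809^2 = 0.078886

Final: 0.078886


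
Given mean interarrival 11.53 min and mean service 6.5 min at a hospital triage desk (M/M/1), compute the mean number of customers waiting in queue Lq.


λ = 60/11.53 = 5.2038 /hr
μ = 60/6.5 = 9.2308 /hr
ρ = λ/μ = 5.2038/9.2308 = 0.5637
Lq = ρ²/(1−ρ) = 0.3178/0.4363 = 0.7285

Final: 0.7285


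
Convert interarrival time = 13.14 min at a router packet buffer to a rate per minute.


λ = 1/(interarrival time) in consistent units.
1 minute = 1 min, so λ = 1/13.14 = 0.07610 per minute

Final: 0.07610 /min


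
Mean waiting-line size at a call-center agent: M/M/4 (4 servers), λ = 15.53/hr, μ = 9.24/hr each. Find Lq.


a = λ/μ = 1.6807; ρ = a/4 = 0.4202
P₀ = 0.183219
Lq = P₀·a^c·ρ / (c!·(1−ρ)²) = 0.183219·7.97991·0.4202/(24·0.33619)
= 0.07614

Final: 0.07614


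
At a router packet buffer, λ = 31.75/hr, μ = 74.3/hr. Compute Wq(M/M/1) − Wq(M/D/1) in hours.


ρ = 31.75/74.3 = 0.4273
Wq(M/M/1) = ρ/(μ−λ) = 0.4273/42.55 = 0.01004 hr
Wq(M/D/1) = ρ/(2(μ−λ)) = 0.005021 hr
Savings = 0.01004 − 0.005021 = 0.005021 hr

Final: 0.005021 hr


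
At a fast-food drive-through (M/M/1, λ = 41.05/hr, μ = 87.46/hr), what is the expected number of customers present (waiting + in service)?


ρ = λ/μ = 41.05/87.46 = 0.4694
L = ρ/(1−ρ) = 0.4694/(1 − 0.4694) = 0.4694/0.5306 = 0.8845

Final: 0.8845


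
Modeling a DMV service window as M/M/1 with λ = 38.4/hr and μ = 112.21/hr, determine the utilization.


ρ = λ/μ = 38.4/112.21 = 0.3422

Final: 0.3422


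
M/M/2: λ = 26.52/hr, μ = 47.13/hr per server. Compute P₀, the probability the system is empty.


a = λ/μ = 26.52/47.13 = 0.5627; ρ = a/c = 0.2813
Σ_{k=0}^{1} a^k/k! (terms k=0..1) = 1.00000 + 0.56270 = 1.56270
Tail: a^2/(2!(1−ρ)) = 0.31663/(2·0.7187) = 0.22029
P₀ = 1/(1.56270 + 0.22029) = 1/1.78299 = 0.560854

Final: 0.560854


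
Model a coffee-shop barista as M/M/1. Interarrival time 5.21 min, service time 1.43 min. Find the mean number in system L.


λ = 60/5.21 = 11.5163 /hr
μ = 60/1.43 = 41.9580 /hr
ρ = λ/μ = 11.5163/41.9580 = 0.2745
L = ρ/(1−ρ) = 0.2745/0.7255 = 0.3783

Final: 0.3783


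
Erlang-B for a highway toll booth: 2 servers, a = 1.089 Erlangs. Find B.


B(c,a) = (a^c/c!) / Σ_{k=0}^{c} a^k/k!
a^2/2! = 0.592961
Σ terms (k=0..2): 1.00000 + 1.08900 + 0.59296 = 2.681960
B = 0.592961/2.681960 = 0.221092

Final: 0.221092


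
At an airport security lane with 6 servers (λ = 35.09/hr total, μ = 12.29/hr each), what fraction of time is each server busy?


ρ = λ/(cμ) = 35.09/(6·12.29) = 35.09/73.74 = 0.4759

Final: 0.4759


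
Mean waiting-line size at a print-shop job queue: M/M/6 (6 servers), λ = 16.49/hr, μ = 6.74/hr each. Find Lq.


a = λ/μ = 2.4466; ρ = a/6 = 0.4078
P₀ = 0.086158
Lq = P₀·a^c·ρ / (c!·(1−ρ)²) = 0.086158·214.46901·0.4078/(720·0.35074)
= 0.02984

Final: 0.02984


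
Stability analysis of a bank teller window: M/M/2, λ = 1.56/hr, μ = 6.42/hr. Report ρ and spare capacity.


Total capacity cμ = 2·6.42 = 12.84/hr
ρ = λ/(cμ) = 1.56/12.84 = 0.1215
Stable ⇔ ρ < 1: YES
Spare capacity = cμ − λ = 12.84 − 1.56 = 11.28/hr

Final: ρ = 0.1215; stable; margin = 11.28/hr


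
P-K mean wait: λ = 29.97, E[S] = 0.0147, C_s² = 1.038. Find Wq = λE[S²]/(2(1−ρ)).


ρ = λ·E[S] = 29.97·0.0147 = 0.4406
E[S²] = E[S]²(1+C_s²) = 0.0147²·(1+1.038) = 0.0004404
Wq = λ·E[S²]/(2(1−ρ)) = 29.97·0.0004404/(2·0.5594) = 0.01180 hr

Final: 0.01180 hr


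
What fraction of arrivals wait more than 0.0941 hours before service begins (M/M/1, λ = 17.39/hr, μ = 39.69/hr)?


ρ = 17.39/39.69 = 0.4381
P(Wq > t) = ρ·e^{−(μ−λ)t} = 0.4381·e^{−2.0984}
= 0.4381·0.122649 = 0.053738

Final: 0.053738


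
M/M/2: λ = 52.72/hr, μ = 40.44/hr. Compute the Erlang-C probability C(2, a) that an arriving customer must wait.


a = λ/μ = 1.3037; ρ = a/2 = 0.6518
P₀ = 0.210778 (from M/M/c formula)
C(c,a) = [a^c/(c!(1−ρ))]·P₀ = [1.69953/(2·0.3482)]·0.210778
= 2.44066·0.210778 = 0.514438

Final: 0.514438


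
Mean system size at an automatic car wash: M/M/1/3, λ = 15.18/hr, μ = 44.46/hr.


ρ = 15.18/44.46 = 0.3414
L = ρ[1 − (K+1)ρ^K + Kρ^(K+1)] / [(1−ρ)(1−ρ^(K+1))]
Numerator: 0.3414·(1 − 4·0.039802 + 3·0.013590) = 0.300992
Denominator: (0.6586)·(0.986410) = 0.649620
L = 0.300992/0.649620 = 0.4633

Final: 0.4633


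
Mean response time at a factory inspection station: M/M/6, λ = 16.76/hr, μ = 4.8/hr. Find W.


a = 3.4917; ρ = 0.5819; P₀ = 0.029222
Lq = P₀·a^c·ρ/(c!(1−ρ)²) = 0.24490
Wq = Lq/λ = 0.24490/16.76 = 0.01461 hr
W = Wq + 1/μ = 0.01461 + 0.20833 = 0.22295 hr

Final: 0.22295 hr


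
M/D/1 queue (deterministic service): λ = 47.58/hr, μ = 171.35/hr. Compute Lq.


ρ = 47.58/171.35 = 0.2777
M/D/1: Lq = ρ²/(2(1−ρ)) = 0.07710/(2·0.7223) = 0.05337

Final: 0.05337


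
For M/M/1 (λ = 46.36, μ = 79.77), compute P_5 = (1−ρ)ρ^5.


ρ = 46.36/79.77 = 0.5812
P_n = (1−ρ)·ρ^n = (1 − 0.5812)·0.5812^5 = 0.4188·0.066301 = 0.027769

Final: 0.027769


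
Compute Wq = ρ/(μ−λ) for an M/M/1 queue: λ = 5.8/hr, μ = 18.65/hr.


ρ = 5.8/18.65 = 0.3110
Wq = ρ/(μ−λ) = 0.3110/(18.65 − 5.8) = 0.3110/12.85 = 0.02420 hr

Final: 0.02420 hr


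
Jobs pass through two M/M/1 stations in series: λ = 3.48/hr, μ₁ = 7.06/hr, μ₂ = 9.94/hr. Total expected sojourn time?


Each node sees arrival rate λ = 3.48/hr (tandem ⇒ throughput preserved).
W₁ = 1/(μ₁−λ) = 1/(7.06−3.48) = 0.27933 hr
W₂ = 1/(μ₂−λ) = 1/(9.94−3.48) = 0.15480 hr
W_total = W₁ + W₂ = 0.27933 + 0.15480 = 0.43413 hr

Final: 0.43413 hr


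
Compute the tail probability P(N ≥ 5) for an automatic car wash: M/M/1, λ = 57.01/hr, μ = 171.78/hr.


ρ = 57.01/171.78 = 0.3319
P(N ≥ n) = ρ^n = 0.3319^5 = 0.004026

Final: 0.004026


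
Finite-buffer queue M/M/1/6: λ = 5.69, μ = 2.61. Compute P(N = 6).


ρ = λ/μ = 5.69/2.61 = 2.1801
P_K = (1−ρ)ρ^K/(1−ρ^(K+1)) = (-1.1801·107.357046)/(1 − 234.046588)
= -126.689541/-233.046588 = 0.543623

Final: 0.543623


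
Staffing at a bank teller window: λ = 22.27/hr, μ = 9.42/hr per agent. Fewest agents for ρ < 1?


Stability requires cμ > λ ⇔ c > λ/μ.
λ/μ = 22.27/9.42 = 2.3641
Minimum integer c = ⌊2.3641⌋ + 1 = 3
Check: 3·9.42 = 28.26 > 22.27, while 2·9.42 = 18.84 ≤ 22.27

Final: 3 servers


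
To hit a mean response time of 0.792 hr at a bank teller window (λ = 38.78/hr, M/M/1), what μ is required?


W = 1/(μ−λ) ⇒ μ − λ = 1/W = 1/0.792 = 1.2626
μ = λ + 1/W = 38.78 + 1.2626 = 40.0426 per hr

Final: 40.0426 /hr


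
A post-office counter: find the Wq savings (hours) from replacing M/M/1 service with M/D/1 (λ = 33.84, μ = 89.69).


ρ = 33.84/89.69 = 0.3773
Wq(M/M/1) = ρ/(μ−λ) = 0.3773/55.85 = 0.006756 hr
Wq(M/D/1) = ρ/(2(μ−λ)) = 0.003378 hr
Savings = 0.006756 − 0.003378 = 0.003378 hr

Final: 0.003378 hr


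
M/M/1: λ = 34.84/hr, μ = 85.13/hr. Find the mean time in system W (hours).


W = 1/(μ−λ) = 1/(85.13 − 34.84) = 1/50.29 = 0.01988 hr

Final: 0.01988 hr


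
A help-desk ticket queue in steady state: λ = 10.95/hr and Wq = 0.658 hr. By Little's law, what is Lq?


Lq = λWq = 10.95·0.658 = 7.2051

Final: 7.2051


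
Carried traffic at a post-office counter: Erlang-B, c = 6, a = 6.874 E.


B(6,6.874) = 0.323397 (Erlang-B)
Carried load = a(1 − B) = 6.874·(1 − 0.323397) = 6.874·0.676603 = 4.6510 E

Final: 4.6510 Erlangs


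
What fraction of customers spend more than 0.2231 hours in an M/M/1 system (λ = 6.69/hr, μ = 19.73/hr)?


W ~ Exponential(μ−λ) for M/M/1.
μ − λ = 19.73 − 6.69 = 13.0400
P(W > t) = e^{−(μ−λ)t} = e^{−2.9092} = 0.054518

Final: 0.054518


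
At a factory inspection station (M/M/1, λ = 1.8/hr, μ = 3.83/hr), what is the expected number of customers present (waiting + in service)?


ρ = λ/μ = 1.8/3.83 = 0.4700
L = ρ/(1−ρ) = 0.4700/(1 − 0.4700) = 0.4700/0.5300 = 0.8867

Final: 0.8867


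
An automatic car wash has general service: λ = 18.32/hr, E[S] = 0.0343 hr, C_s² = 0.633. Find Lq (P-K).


ρ = λ·E[S] = 18.32·0.0343 = 0.6284
Lq = ρ²(1+C_s²)/(2(1−ρ)) = 0.3949·(1+0.633)/(2·0.3716)
= 0.3949·1.6330/0.7432 = 0.86754

Final: 0.86754


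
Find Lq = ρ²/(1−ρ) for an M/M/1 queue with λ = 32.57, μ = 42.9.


ρ = 32.57/42.9 = 0.7592
Lq = ρ²/(1−ρ) = 0.5764/0.2408 = 2.3937

Final: 2.3937


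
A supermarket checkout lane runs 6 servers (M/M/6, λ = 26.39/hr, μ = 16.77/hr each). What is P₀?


a = λ/μ = 26.39/16.77 = 1.5736; ρ = a/c = 0.2623
Σ_{k=0}^{5} a^k/k! (terms k=0..5) = 1.00000 + 1.57364 + 1.23818 + 0.64948 + 0.25551 + 0.08042 = 4.79723
Tail: a^6/(6!(1−ρ)) = 15.18581/(720·0.7377) = 0.02859
P₀ = 1/(4.79723 + 0.02859) = 1/4.82582 = 0.207218

Final: 0.207218


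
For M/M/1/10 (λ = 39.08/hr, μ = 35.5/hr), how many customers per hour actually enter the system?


ρ = 1.1008; P_K = (1−ρ)ρ^10/(1−ρ^11) = 0.140404
λ_eff = λ(1 − P_K) = 39.08·(1 − 0.140404) = 39.08·0.859596 = 33.5930 /hr

Final: 33.5930 /hr


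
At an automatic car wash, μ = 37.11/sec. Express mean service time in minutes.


Mean service time = 1/μ = 1/37.11 second = 0.02695 second
In minutes: 0.02695 × 0.0166667 = 0.0004491 min

Final: 0.0004491 min


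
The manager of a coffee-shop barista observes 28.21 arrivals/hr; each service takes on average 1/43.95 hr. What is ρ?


ρ = λ/μ = 28.21/43.95 = 0.6419

Final: 0.6419


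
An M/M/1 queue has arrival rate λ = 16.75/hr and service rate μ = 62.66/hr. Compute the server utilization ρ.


ρ = λ/μ = 16.75/62.66 = 0.2673

Final: 0.2673


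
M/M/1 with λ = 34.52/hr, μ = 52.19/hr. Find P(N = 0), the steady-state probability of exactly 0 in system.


ρ = 34.52/52.19 = 0.6614
P_n = (1−ρ)·ρ^n = (1 − 0.6614)·0.6614^0 = 0.3386·1.000000 = 0.338571

Final: 0.338571


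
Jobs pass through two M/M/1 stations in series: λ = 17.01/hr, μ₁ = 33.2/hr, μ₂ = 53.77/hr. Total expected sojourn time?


Each node sees arrival rate λ = 17.01/hr (tandem ⇒ throughput preserved).
W₁ = 1/(μ₁−λ) = 1/(33.2−17.01) = 0.06177 hr
W₂ = 1/(μ₂−λ) = 1/(53.77−17.01) = 0.02720 hr
W_total = W₁ + W₂ = 0.06177 + 0.02720 = 0.08897 hr

Final: 0.08897 hr


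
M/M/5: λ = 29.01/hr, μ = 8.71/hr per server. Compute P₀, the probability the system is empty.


a = λ/μ = 29.01/8.71 = 3.3307; ρ = a/c = 0.6661
Σ_{k=0}^{4} a^k/k! (terms k=0..4) = 1.00000 + 3.33065 + 5.54663 + 6.15797 + 5.12752 = 21.16277
Tail: a^5/(5!(1−ρ)) = 409.87164/(120·0.3339) = 10.23035
P₀ = 1/(21.16277 + 10.23035) = 1/31.39312 = 0.031854

Final: 0.031854


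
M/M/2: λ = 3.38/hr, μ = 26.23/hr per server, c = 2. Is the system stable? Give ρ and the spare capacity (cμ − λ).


Total capacity cμ = 2·26.23 = 52.46/hr
ρ = λ/(cμ) = 3.38/52.46 = 0.06443
Stable ⇔ ρ < 1: YES
Spare capacity = cμ − λ = 52.46 − 3.38 = 49.08/hr

Final: ρ = 0.06443; stable; margin = 49.08/hr


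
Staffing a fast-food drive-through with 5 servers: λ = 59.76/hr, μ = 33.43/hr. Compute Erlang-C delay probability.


a = λ/μ = 1.7876; ρ = a/5 = 0.3575
P₀ = 0.166674 (from M/M/c formula)
C(c,a) = [a^c/(c!(1−ρ))]·P₀ = [18.25455/(120·0.6425)]·0.166674
= 0.23677·0.166674 = 0.039464

Final: 0.039464


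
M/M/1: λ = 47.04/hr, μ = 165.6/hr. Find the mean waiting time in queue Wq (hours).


ρ = 47.04/165.6 = 0.2841
Wq = ρ/(μ−λ) = 0.2841/(165.6 − 47.04) = 0.2841/118.56 = 0.002396 hr

Final: 0.002396 hr


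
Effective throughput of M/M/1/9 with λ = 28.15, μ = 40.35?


ρ = 0.6976; P_K = (1−ρ)ρ^9/(1−ρ^10) = 0.012169
λ_eff = λ(1 − P_K) = 28.15·(1 − 0.012169) = 28.15·0.987831 = 27.8074 /hr

Final: 27.8074 /hr


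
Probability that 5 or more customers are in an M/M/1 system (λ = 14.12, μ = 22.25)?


ρ = 14.12/22.25 = 0.6346
P(N ≥ n) = ρ^n = 0.6346^5 = 0.102926

Final: 0.102926


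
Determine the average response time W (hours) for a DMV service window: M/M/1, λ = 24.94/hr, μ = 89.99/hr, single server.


W = 1/(μ−λ) = 1/(89.99 − 24.94) = 1/65.05 = 0.01537 hr

Final: 0.01537 hr


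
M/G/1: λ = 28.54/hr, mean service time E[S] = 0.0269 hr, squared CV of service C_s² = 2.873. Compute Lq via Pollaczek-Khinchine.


ρ = λ·E[S] = 28.54·0.0269 = 0.7677
Lq = ρ²(1+C_s²)/(2(1−ρ)) = 0.5894·(1+2.873)/(2·0.2323)
= 0.5894·3.8730/0.4645 = 4.91393

Final: 4.91393


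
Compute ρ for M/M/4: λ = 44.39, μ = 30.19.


ρ = λ/(cμ) = 44.39/(4·30.19) = 44.39/120.76 = 0.3676

Final: 0.3676


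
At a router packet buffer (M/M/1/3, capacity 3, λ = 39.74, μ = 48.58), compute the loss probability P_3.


ρ = λ/μ = 39.74/48.58 = 0.8180
P_K = (1−ρ)ρ^K/(1−ρ^(K+1)) = (0.1820·0.547408)/(1 − 0.447797)
= 0.099611/0.552203 = 0.180388

Final: 0.180388


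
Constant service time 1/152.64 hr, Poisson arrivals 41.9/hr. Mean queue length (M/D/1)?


ρ = 41.9/152.64 = 0.2745
M/D/1: Lq = ρ²/(2(1−ρ)) = 0.07535/(2·0.7255) = 0.05193

Final: 0.05193


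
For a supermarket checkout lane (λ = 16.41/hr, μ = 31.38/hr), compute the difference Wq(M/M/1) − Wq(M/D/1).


ρ = 16.41/31.38 = 0.5229
Wq(M/M/1) = ρ/(μ−λ) = 0.5229/14.97 = 0.03493 hr
Wq(M/D/1) = ρ/(2(μ−λ)) = 0.01747 hr
Savings = 0.03493 − 0.01747 = 0.01747 hr

Final: 0.01747 hr


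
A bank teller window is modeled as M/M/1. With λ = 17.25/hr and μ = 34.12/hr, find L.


ρ = λ/μ = 17.25/34.12 = 0.5056
L = ρ/(1−ρ) = 0.5056/(1 − 0.5056) = 0.5056/0.4944 = 1.0225

Final: 1.0225


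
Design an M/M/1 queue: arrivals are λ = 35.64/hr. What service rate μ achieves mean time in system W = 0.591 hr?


W = 1/(μ−λ) ⇒ μ − λ = 1/W = 1/0.591 = 1.6920
μ = λ + 1/W = 35.64 + 1.6920 = 37.3320 per hr

Final: 37.3320 /hr


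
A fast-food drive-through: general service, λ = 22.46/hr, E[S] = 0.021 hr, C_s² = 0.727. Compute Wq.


ρ = λ·E[S] = 22.46·0.021 = 0.4717
E[S²] = E[S]²(1+C_s²) = 0.021²·(1+0.727) = 0.0007616
Wq = λ·E[S²]/(2(1−ρ)) = 22.46·0.0007616/(2·0.5283) = 0.01619 hr

Final: 0.01619 hr


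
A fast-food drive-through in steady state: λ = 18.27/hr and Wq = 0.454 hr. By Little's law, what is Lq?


Lq = λWq = 18.27·0.454 = 8.2946

Final: 8.2946


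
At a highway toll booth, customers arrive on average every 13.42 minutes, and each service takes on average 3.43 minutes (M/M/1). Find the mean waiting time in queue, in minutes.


λ = 60/13.42 = 4.4709 /hr
μ = 60/3.43 = 17.4927 /hr
ρ = λ/μ = 4.4709/17.4927 = 0.2556
Wq = ρ/(μ−λ) = 0.2556/(17.4927−4.4709) = 0.01963 hr
In minutes: 0.01963·60 = 1.178 min

Final: 1.178 min


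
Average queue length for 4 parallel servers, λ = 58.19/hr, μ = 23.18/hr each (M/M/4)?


a = λ/μ = 2.5104; ρ = a/4 = 0.6276
P₀ = 0.072774
Lq = P₀·a^c·ρ / (c!·(1−ρ)²) = 0.072774·39.71364·0.6276/(24·0.13869)
= 0.54492

Final: 0.54492


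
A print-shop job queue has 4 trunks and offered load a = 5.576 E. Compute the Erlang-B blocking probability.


B(c,a) = (a^c/c!) / Σ_{k=0}^{c} a^k/k!
a^4/4! = 40.279106
Σ terms (k=0..4): 1.00000 + 5.57600 + 15.54589 + 28.89462 + 40.27911 = 91.295617
B = 40.279106/91.295617 = 0.441194

Final: 0.441194


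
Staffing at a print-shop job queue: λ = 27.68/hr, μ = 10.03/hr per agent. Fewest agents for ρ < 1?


Stability requires cμ > λ ⇔ c > λ/μ.
λ/μ = 27.68/10.03 = 2.7597
Minimum integer c = ⌊2.7597⌋ + 1 = 3
Check: 3·10.03 = 30.09 > 27.68, while 2·10.03 = 20.06 ≤ 27.68

Final: 3 servers


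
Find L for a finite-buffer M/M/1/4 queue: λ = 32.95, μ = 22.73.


ρ = 32.95/22.73 = 1.4496
L = ρ[1 − (K+1)ρ^K + Kρ^(K+1)] / [(1−ρ)(1−ρ^(K+1))]
Numerator: 1.4496·(1 − 5·4.415948 + 4·6.401473) = 6.561229
Denominator: (-0.4496)·(-5.401473) = 2.428643
L = 6.561229/2.428643 = 2.7016

Final: 2.7016


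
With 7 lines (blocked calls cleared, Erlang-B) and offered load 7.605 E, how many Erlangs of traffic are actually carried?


B(7,7.605) = 0.285409 (Erlang-B)
Carried load = a(1 − B) = 7.605·(1 − 0.285409) = 7.605·0.714591 = 5.4345 E

Final: 5.4345 Erlangs


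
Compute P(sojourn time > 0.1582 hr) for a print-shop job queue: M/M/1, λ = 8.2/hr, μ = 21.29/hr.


W ~ Exponential(μ−λ) for M/M/1.
μ − λ = 21.29 − 8.2 = 13.0900
P(W > t) = e^{−(μ−λ)t} = e^{−2.0708} = 0.126080

Final: 0.126080


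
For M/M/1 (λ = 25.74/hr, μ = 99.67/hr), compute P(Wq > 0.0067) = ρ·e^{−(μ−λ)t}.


ρ = 25.74/99.67 = 0.2583
P(Wq > t) = ρ·e^{−(μ−λ)t} = 0.2583·e^{−0.4953}
= 0.2583·0.609369 = 0.157371

Final: 0.157371


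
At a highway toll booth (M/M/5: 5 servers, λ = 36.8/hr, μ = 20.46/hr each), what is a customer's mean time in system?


a = 1.7986; ρ = 0.3597; P₀ = 0.164825
Lq = P₀·a^c·ρ/(c!(1−ρ)²) = 0.02269
Wq = Lq/λ = 0.02269/36.8 = 0.0006165 hr
W = Wq + 1/μ = 0.0006165 + 0.04888 = 0.04949 hr

Final: 0.04949 hr


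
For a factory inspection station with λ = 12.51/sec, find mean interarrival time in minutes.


Mean interarrival time = 1/λ = 1/12.51 second = 0.07994 second
In minutes: 0.07994 × 0.0166667 = 0.001332 min

Final: 0.001332 min


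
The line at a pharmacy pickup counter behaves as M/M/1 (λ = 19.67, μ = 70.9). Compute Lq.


ρ = 19.67/70.9 = 0.2774
Lq = ρ²/(1−ρ) = 0.07697/0.7226 = 0.1065

Final: 0.1065


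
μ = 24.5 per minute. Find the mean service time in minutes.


Mean service time = 1/μ = 1/24.5 minute = 0.04082 minute
In minutes: 0.04082 × 1 = 0.04082 min

Final: 0.04082 min


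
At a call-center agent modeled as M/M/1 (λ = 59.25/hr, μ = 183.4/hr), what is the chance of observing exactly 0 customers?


ρ = 59.25/183.4 = 0.3231
P_n = (1−ρ)·ρ^n = (1 − 0.3231)·0.3231^0 = 0.6769·1.000000 = 0.676936

Final: 0.676936


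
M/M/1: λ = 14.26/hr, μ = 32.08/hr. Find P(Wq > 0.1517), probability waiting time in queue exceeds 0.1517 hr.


ρ = 14.26/32.08 = 0.4445
P(Wq > t) = ρ·e^{−(μ−λ)t} = 0.4445·e^{−2.7033}
= 0.4445·0.066985 = 0.029776

Final: 0.029776


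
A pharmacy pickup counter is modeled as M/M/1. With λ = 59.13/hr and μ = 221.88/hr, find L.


ρ = λ/μ = 59.13/221.88 = 0.2665
L = ρ/(1−ρ) = 0.2665/(1 − 0.2665) = 0.2665/0.7335 = 0.3633

Final: 0.3633


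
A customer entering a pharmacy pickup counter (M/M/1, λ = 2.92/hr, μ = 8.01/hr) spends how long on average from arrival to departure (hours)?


W = 1/(μ−λ) = 1/(8.01 − 2.92) = 1/5.09 = 0.1965 hr

Final: 0.1965 hr


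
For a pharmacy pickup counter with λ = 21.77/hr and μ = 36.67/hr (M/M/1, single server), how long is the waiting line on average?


ρ = 21.77/36.67 = 0.5937
Lq = ρ²/(1−ρ) = 0.3524/0.4063 = 0.8674

Final: 0.8674


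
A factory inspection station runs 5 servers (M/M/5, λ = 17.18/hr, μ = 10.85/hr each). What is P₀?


a = λ/μ = 17.18/10.85 = 1.5834; ρ = a/c = 0.3167
Σ_{k=0}^{4} a^k/k! (terms k=0..4) = 1.00000 + 1.58341 + 1.25359 + 0.66165 + 0.26192 = 4.76057
Tail: a^5/(5!(1−ρ)) = 9.95330/(120·0.6833) = 0.12138
P₀ = 1/(4.76057 + 0.12138) = 1/4.88196 = 0.204836

Final: 0.204836


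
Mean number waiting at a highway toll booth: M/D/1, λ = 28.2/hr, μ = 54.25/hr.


ρ = 28.2/54.25 = 0.5198
M/D/1: Lq = ρ²/(2(1−ρ)) = 0.2702/(2·0.4802) = 0.28136

Final: 0.28136


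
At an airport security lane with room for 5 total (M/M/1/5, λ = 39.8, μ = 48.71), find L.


ρ = 39.8/48.71 = 0.8171
L = ρ[1 − (K+1)ρ^K + Kρ^(K+1)] / [(1−ρ)(1−ρ^(K+1))]
Numerator: 0.8171·(1 − 6·0.364187 + 5·0.297570) = 0.247354
Denominator: (0.1829)·(0.702430) = 0.128488
L = 0.247354/0.128488 = 1.9251

Final: 1.9251


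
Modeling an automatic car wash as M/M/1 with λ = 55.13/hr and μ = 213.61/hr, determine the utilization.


ρ = λ/μ = 55.13/213.61 = 0.2581

Final: 0.2581


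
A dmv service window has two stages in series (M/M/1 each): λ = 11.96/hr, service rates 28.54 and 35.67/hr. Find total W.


Each node sees arrival rate λ = 11.96/hr (tandem ⇒ throughput preserved).
W₁ = 1/(μ₁−λ) = 1/(28.54−11.96) = 0.06031 hr
W₂ = 1/(μ₂−λ) = 1/(35.67−11.96) = 0.04218 hr
W_total = W₁ + W₂ = 0.06031 + 0.04218 = 0.10249 hr

Final: 0.10249 hr


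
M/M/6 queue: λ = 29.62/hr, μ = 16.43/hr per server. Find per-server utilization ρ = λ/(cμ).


ρ = λ/(cμ) = 29.62/(6·16.43) = 29.62/98.58 = 0.3005

Final: 0.3005


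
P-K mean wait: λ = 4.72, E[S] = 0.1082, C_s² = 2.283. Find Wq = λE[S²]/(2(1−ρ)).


ρ = λ·E[S] = 4.72·0.1082 = 0.5107
E[S²] = E[S]²(1+C_s²) = 0.1082²·(1+2.283) = 0.038435
Wq = λ·E[S²]/(2(1−ρ)) = 4.72·0.038435/(2·0.4893) = 0.18538 hr

Final: 0.18538 hr


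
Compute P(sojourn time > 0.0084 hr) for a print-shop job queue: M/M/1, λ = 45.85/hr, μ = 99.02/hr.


W ~ Exponential(μ−λ) for M/M/1.
μ − λ = 99.02 − 45.85 = 53.1700
P(W > t) = e^{−(μ−λ)t} = e^{−0.4466} = 0.639782

Final: 0.639782


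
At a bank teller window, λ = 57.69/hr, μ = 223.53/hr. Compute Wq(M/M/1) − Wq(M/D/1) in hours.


ρ = 57.69/223.53 = 0.2581
Wq(M/M/1) = ρ/(μ−λ) = 0.2581/165.84 = 0.001556 hr
Wq(M/D/1) = ρ/(2(μ−λ)) = 0.0007781 hr
Savings = 0.001556 − 0.0007781 = 0.0007781 hr

Final: 0.0007781 hr


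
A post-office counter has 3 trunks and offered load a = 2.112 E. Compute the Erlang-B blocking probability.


B(c,a) = (a^c/c!) / Σ_{k=0}^{c} a^k/k!
a^3/3! = 1.570111
Σ terms (k=0..3): 1.00000 + 2.11200 + 2.23027 + 1.57011 = 6.912383
B = 1.570111/6.912383 = 0.227145

Final: 0.227145


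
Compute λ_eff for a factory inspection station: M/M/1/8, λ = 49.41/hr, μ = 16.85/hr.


ρ = 2.9323; P_K = (1−ρ)ρ^8/(1−ρ^9) = 0.659017
λ_eff = λ(1 − P_K) = 49.41·(1 − 0.659017) = 49.41·0.340983 = 16.8480 /hr

Final: 16.8480 /hr


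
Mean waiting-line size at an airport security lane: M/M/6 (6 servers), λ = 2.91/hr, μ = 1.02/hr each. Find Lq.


a = λ/μ = 2.8529; ρ = a/6 = 0.4755
P₀ = 0.056961
Lq = P₀·a^c·ρ / (c!·(1−ρ)²) = 0.056961·539.20872·0.4755/(720·0.27511)
= 0.07373

Final: 0.07373


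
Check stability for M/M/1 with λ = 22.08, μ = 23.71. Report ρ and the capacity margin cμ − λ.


Total capacity cμ = 1·23.71 = 23.71/hr
ρ = λ/(cμ) = 22.08/23.71 = 0.9313
Stable ⇔ ρ < 1: YES
Spare capacity = cμ − λ = 23.71 − 22.08 = 1.63/hr

Final: ρ = 0.9313; stable; margin = 1.63/hr


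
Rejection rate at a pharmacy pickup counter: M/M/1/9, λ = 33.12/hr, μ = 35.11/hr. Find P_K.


ρ = λ/μ = 33.12/35.11 = 0.9433
P_K = (1−ρ)ρ^K/(1−ρ^(K+1)) = (0.05668·0.591474)/(1 − 0.557950)
= 0.033524/0.442050 = 0.075838

Final: 0.075838


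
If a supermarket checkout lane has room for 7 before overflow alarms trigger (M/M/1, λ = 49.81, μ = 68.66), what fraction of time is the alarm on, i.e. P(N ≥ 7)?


ρ = 49.81/68.66 = 0.7255
P(N ≥ n) = ρ^n = 0.7255^7 = 0.105752

Final: 0.105752


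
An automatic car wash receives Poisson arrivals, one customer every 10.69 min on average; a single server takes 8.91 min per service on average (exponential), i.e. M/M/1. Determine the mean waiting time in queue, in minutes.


λ = 60/10.69 = 5.6127 /hr
μ = 60/8.91 = 6.7340 /hr
ρ = λ/μ = 5.6127/6.7340 = 0.8335
Wq = ρ/(μ−λ) = 0.8335/(6.7340−5.6127) = 0.74333 hr
In minutes: 0.74333·60 = 44.600 min

Final: 44.600 min


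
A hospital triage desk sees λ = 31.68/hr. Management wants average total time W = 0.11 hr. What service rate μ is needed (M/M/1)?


W = 1/(μ−λ) ⇒ μ − λ = 1/W = 1/0.11 = 9.0909
μ = λ + 1/W = 31.68 + 9.0909 = 40.7709 per hr

Final: 40.7709 /hr


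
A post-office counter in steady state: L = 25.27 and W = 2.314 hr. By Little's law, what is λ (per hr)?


λ = L/W = 25.27/2.314 = 10.9205 /hr

Final: 10.9205 /hr


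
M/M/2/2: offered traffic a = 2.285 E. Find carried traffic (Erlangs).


B(2,2.285) = 0.442806 (Erlang-B)
Carried load = a(1 − B) = 2.285·(1 − 0.442806) = 2.285·0.557194 = 1.2732 E

Final: 1.2732 Erlangs


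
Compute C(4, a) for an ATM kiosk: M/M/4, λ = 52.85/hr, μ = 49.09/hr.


a = λ/μ = 1.0766; ρ = a/4 = 0.2691
P₀ = 0.340057 (from M/M/c formula)
C(c,a) = [a^c/(c!(1−ρ))]·P₀ = [1.34341/(24·0.7309)]·0.340057
= 0.07659·0.340057 = 0.026045

Final: 0.026045


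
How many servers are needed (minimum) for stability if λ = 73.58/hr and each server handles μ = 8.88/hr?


Stability requires cμ > λ ⇔ c > λ/μ.
λ/μ = 73.58/8.88 = 8.2860
Minimum integer c = ⌊8.2860⌋ + 1 = 9
Check: 9·8.88 = 79.92 > 73.58, while 8·8.88 = 71.04 ≤ 73.58

Final: 9 servers


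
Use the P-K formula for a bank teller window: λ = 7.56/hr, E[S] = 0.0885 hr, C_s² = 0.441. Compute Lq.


ρ = λ·E[S] = 7.56·0.0885 = 0.6691
Lq = ρ²(1+C_s²)/(2(1−ρ)) = 0.4476·(1+0.441)/(2·0.3309)
= 0.4476·1.4410/0.6619 = 0.97457

Final: 0.97457


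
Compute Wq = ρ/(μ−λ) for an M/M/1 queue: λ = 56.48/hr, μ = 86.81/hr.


ρ = 56.48/86.81 = 0.6506
Wq = ρ/(μ−λ) = 0.6506/(86.81 − 56.48) = 0.6506/30.33 = 0.02145 hr

Final: 0.02145 hr


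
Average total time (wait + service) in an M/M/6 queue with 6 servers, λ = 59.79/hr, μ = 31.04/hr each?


a = 1.9262; ρ = 0.3210; P₀ = 0.145526
Lq = P₀·a^c·ρ/(c!(1−ρ)²) = 0.007190
Wq = Lq/λ = 0.007190/59.79 = 0.0001202 hr
W = Wq + 1/μ = 0.0001202 + 0.03222 = 0.03234 hr

Final: 0.03234 hr


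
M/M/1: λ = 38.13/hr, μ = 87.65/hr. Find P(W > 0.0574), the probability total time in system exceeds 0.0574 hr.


W ~ Exponential(μ−λ) for M/M/1.
μ − λ = 87.65 − 38.13 = 49.5200
P(W > t) = e^{−(μ−λ)t} = e^{−2.8424} = 0.058283

Final: 0.058283


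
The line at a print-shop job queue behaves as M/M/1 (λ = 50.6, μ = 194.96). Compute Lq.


ρ = 50.6/194.96 = 0.2595
Lq = ρ²/(1−ρ) = 0.06736/0.7405 = 0.09097

Final: 0.09097


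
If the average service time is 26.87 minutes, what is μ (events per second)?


μ = 1/(service time) in consistent units.
1 second = 0.0166667 min, so μ = 0.0166667/26.87 = 0.0006203 per second

Final: 0.0006203 /sec


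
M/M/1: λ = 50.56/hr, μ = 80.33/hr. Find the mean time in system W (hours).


W = 1/(μ−λ) = 1/(80.33 − 50.56) = 1/29.77 = 0.03359 hr

Final: 0.03359 hr


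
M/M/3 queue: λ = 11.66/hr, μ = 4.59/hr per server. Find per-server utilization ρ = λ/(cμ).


ρ = λ/(cμ) = 11.66/(3·4.59) = 11.66/13.77 = 0.8468

Final: 0.8468


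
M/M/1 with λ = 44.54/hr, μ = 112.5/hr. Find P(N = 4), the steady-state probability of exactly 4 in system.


ρ = 44.54/112.5 = 0.3959
P_n = (1−ρ)·ρ^n = (1 − 0.3959)·0.3959^4 = 0.6041·0.024569 = 0.014842

Final: 0.014842


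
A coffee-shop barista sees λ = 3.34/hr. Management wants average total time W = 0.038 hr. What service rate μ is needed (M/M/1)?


W = 1/(μ−λ) ⇒ μ − λ = 1/W = 1/0.038 = 26.3158
μ = λ + 1/W = 3.34 + 26.3158 = 29.6558 per hr

Final: 29.6558 /hr


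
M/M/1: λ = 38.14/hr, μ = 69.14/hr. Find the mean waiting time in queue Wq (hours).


ρ = 38.14/69.14 = 0.5516
Wq = ρ/(μ−λ) = 0.5516/(69.14 − 38.14) = 0.5516/31.00 = 0.01779 hr

Final: 0.01779 hr


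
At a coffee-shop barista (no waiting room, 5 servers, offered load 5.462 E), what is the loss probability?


B(c,a) = (a^c/c!) / Σ_{k=0}^{c} a^k/k!
a^5/5! = 40.511398
Σ terms (k=0..5): 1.00000 + 5.46200 + 14.91672 + 27.15838 + 37.08477 + 40.51140 = 126.133265
B = 40.511398/126.133265 = 0.321179

Final: 0.321179


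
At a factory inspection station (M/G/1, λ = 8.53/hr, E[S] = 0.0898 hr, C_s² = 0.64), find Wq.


ρ = λ·E[S] = 8.53·0.0898 = 0.7660
E[S²] = E[S]²(1+C_s²) = 0.0898²·(1+0.64) = 0.013225
Wq = λ·E[S²]/(2(1−ρ)) = 8.53·0.013225/(2·0.2340) = 0.24104 hr

Final: 0.24104 hr


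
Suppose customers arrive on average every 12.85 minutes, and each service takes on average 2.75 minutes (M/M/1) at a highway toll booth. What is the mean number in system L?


λ = 60/12.85 = 4.6693 /hr
μ = 60/2.75 = 21.8182 /hr
ρ = λ/μ = 4.6693/21.8182 = 0.2140
L = ρ/(1−ρ) = 0.2140/0.7860 = 0.2723

Final: 0.2723


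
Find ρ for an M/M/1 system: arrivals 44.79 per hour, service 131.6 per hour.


ρ = λ/μ = 44.79/131.6 = 0.3403

Final: 0.3403


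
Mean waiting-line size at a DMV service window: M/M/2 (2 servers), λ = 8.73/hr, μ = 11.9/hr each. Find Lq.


a = λ/μ = 0.7336; ρ = a/2 = 0.3668
P₀ = 0.463265
Lq = P₀·a^c·ρ / (c!·(1−ρ)²) = 0.463265·0.53819·0.3668/(2·0.40093)
= 0.11405

Final: 0.11405


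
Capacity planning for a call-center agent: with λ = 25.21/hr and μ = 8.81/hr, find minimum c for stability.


Stability requires cμ > λ ⇔ c > λ/μ.
λ/μ = 25.21/8.81 = 2.8615
Minimum integer c = ⌊2.8615⌋ + 1 = 3
Check: 3·8.81 = 26.43 > 25.21, while 2·8.81 = 17.62 ≤ 25.21

Final: 3 servers


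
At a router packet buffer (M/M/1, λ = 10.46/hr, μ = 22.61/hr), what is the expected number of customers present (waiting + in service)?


ρ = λ/μ = 10.46/22.61 = 0.4626
L = ρ/(1−ρ) = 0.4626/(1 − 0.4626) = 0.4626/0.5374 = 0.8609

Final: 0.8609


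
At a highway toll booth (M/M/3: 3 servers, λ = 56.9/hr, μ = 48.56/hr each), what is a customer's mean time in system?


a = 1.1717; ρ = 0.3906; P₀ = 0.303194
Lq = P₀·a^c·ρ/(c!(1−ρ)²) = 0.08550
Wq = Lq/λ = 0.08550/56.9 = 0.001503 hr
W = Wq + 1/μ = 0.001503 + 0.02059 = 0.02210 hr

Final: 0.02210 hr


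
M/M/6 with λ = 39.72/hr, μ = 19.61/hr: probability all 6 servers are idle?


a = λ/μ = 39.72/19.61 = 2.0255; ρ = a/c = 0.3376
Σ_{k=0}^{5} a^k/k! (terms k=0..5) = 1.00000 + 2.02550 + 2.05132 + 1.38498 + 0.70132 + 0.28410 = 7.44722
Tail: a^6/(6!(1−ρ)) = 69.05416/(720·0.6624) = 0.14479
P₀ = 1/(7.44722 + 0.14479) = 1/7.59201 = 0.131718

Final: 0.131718


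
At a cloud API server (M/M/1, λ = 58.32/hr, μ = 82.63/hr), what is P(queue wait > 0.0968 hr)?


ρ = 58.32/82.63 = 0.7058
P(Wq > t) = ρ·e^{−(μ−λ)t} = 0.7058·e^{−2.3532}
= 0.7058·0.095064 = 0.067096

Final: 0.067096


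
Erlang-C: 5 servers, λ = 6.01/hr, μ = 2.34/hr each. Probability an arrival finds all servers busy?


a = λ/μ = 2.5684; ρ = a/5 = 0.5137
P₀ = 0.074524 (from M/M/c formula)
C(c,a) = [a^c/(c!(1−ρ))]·P₀ = [111.76172/(120·0.4863)]·0.074524
= 1.91507·0.074524 = 0.142718

Final: 0.142718


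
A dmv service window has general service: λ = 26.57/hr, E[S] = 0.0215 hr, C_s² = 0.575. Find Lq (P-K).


ρ = λ·E[S] = 26.57·0.0215 = 0.5713
Lq = ρ²(1+C_s²)/(2(1−ρ)) = 0.3263·(1+0.575)/(2·0.4287)
= 0.3263·1.5750/0.8575 = 0.59939

Final: 0.59939


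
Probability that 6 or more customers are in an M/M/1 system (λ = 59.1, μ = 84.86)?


ρ = 59.1/84.86 = 0.6964
P(N ≥ n) = ρ^n = 0.6964^6 = 0.114106

Final: 0.114106


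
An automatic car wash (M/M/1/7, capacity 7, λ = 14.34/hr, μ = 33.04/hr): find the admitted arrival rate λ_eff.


ρ = 0.4340; P_K = (1−ρ)ρ^7/(1−ρ^8) = 0.001644
λ_eff = λ(1 − P_K) = 14.34·(1 − 0.001644) = 14.34·0.998356 = 14.3164 /hr

Final: 14.3164 /hr


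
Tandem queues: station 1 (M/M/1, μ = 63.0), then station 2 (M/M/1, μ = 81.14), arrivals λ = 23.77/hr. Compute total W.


Each node sees arrival rate λ = 23.77/hr (tandem ⇒ throughput preserved).
W₁ = 1/(μ₁−λ) = 1/(63.0−23.77) = 0.02549 hr
W₂ = 1/(μ₂−λ) = 1/(81.14−23.77) = 0.01743 hr
W_total = W₁ + W₂ = 0.02549 + 0.01743 = 0.04292 hr

Final: 0.04292 hr


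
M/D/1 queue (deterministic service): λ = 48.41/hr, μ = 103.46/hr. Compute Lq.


ρ = 48.41/103.46 = 0.4679
M/D/1: Lq = ρ²/(2(1−ρ)) = 0.2189/(2·0.5321) = 0.20574

Final: 0.20574


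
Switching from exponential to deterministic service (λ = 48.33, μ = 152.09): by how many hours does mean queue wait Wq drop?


ρ = 48.33/152.09 = 0.3178
Wq(M/M/1) = ρ/(μ−λ) = 0.3178/103.76 = 0.003063 hr
Wq(M/D/1) = ρ/(2(μ−λ)) = 0.001531 hr
Savings = 0.003063 − 0.001531 = 0.001531 hr

Final: 0.001531 hr


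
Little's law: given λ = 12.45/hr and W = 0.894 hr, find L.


L = λW = 12.45·0.894 = 11.1303

Final: 11.1303


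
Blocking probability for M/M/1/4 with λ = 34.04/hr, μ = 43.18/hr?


ρ = λ/μ = 34.04/43.18 = 0.7883
P_K = (1−ρ)ρ^K/(1−ρ^(K+1)) = (0.2117·0.386214)/(1 − 0.304463)
= 0.081751/0.695537 = 0.117536

Final: 0.117536


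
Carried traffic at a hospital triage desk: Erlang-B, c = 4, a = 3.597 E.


B(4,3.597) = 0.270375 (Erlang-B)
Carried load = a(1 − B) = 3.597·(1 − 0.270375) = 3.597·0.729625 = 2.6245 E

Final: 2.6245 Erlangs


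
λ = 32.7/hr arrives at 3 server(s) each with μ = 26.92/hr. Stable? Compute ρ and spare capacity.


Total capacity cμ = 3·26.92 = 80.76/hr
ρ = λ/(cμ) = 32.7/80.76 = 0.4049
Stable ⇔ ρ < 1: YES
Spare capacity = cμ − λ = 80.76 − 32.7 = 48.06/hr

Final: ρ = 0.4049; stable; margin = 48.06/hr


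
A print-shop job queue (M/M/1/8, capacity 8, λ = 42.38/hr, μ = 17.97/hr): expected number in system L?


ρ = 42.38/17.97 = 2.3584
L = ρ[1 − (K+1)ρ^K + Kρ^(K+1)] / [(1−ρ)(1−ρ^(K+1))]
Numerator: 2.3584·(1 − 9·956.980310 + 8·2256.918505) = 22271.374518
Denominator: (-1.3584)·(-2255.918505) = 3064.383456
L = 22271.374518/3064.383456 = 7.2678

Final: 7.2678


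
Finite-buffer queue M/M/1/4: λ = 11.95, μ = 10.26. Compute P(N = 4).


ρ = λ/μ = 11.95/10.26 = 1.1647
P_K = (1−ρ)ρ^K/(1−ρ^(K+1)) = (-0.1647·1.840273)/(1 − 2.143398)
= -0.303125/-1.143398 = 0.265109

Final: 0.265109


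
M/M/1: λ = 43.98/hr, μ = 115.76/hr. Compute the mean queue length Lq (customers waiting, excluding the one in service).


ρ = 43.98/115.76 = 0.3799
Lq = ρ²/(1−ρ) = 0.1443/0.6201 = 0.2328

Final: 0.2328
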